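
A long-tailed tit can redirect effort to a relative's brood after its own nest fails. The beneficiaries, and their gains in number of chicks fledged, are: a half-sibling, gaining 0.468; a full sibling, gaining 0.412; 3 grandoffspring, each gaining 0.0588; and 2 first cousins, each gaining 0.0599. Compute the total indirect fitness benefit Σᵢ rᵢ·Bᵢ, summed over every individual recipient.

r to a half-sibling = 1/4 (half-sibs share one parent — one path of length 2: r = (1/2)^2 = 1/4).
r to a full sibling = 1/2 (full sibs share both parents — two paths of length 2: r = 2·(1/2)^2 = 1/2).
r to a grandoffspring = 0.25 (two parent–offspring links: r = (1/2)^2 = 1/4).
r to a first cousin = 1/8 (first cousins share one grandparent pair — two paths of length 4: r = 2·(1/2)^4 = 1/8).
Summing one r·B term per recipient: 1·0.25·0.468 + 1·0.5·0.412 + 3·0.25·0.0588 + 2·0.125·0.0599 = 0.382075.

0.382075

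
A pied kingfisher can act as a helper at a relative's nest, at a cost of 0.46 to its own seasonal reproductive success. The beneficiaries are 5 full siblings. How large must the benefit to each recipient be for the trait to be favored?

0.184

r to a full sibling = 0.5 (full sibs share both parents — two paths of length 2: r = 2·(1/2)^2 = 1/2).
Hamilton's rule with n recipients of equal r: n·r·B > C, so B > C/(n·r) = 0.46/(5·0.5) = 0.184.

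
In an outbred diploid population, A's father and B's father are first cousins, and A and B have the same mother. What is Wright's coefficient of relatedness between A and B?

Independent pedigree routes through distinct common ancestors add.
A and B are related in two ways: second cousins through their fathers (r = 1/32) and half-sibs through their shared mother (r = 1/4).
r = 1/32 + 1/4 = 9/32 = 0.28125.

0.28125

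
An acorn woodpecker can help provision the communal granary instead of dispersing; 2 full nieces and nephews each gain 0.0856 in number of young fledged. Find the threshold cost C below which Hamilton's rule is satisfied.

r to a full niece or nephew = 1/4 (full aunt/uncle↔niece/nephew: two paths of length 3 through the shared grandparent pair: r = 2·(1/2)^3 = 1/4).
Hamilton's rule: n·r·B > C, so the trait is favored while C < n·r·B = 2·0.25·0.0856 = 0.0428.

0.0428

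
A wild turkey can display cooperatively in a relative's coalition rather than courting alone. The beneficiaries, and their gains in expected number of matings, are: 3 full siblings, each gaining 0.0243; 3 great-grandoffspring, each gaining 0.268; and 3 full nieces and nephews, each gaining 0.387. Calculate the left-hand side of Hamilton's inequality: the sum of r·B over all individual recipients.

r to a full sibling = 1/2 (full sibs share both parents — two paths of length 2: r = 2·(1/2)^2 = 1/2).
r to a great-grandoffspring = 0.125 (three parent–offspring links: r = (1/2)^3 = 1/8).
r to a full niece or nephew = 0.25 (full aunt/uncle↔niece/nephew: two paths of length 3 through the shared grandparent pair: r = 2·(1/2)^3 = 1/4).
Summing one r·B term per recipient: 3·0.5·0.0243 + 3·0.125·0.268 + 3·0.25·0.387 = 0.4272.

0.4272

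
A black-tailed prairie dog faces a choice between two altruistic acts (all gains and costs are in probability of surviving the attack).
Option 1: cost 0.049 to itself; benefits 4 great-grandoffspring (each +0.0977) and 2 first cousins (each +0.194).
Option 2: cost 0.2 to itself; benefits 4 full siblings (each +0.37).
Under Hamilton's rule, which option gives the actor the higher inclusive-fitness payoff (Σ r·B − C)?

Option 1: r to a great-grandoffspring = 0.125.
Option 1: r to a first cousin = 0.125.
Option 1: Σ r·B − C = (4·0.125·0.0977 + 2·0.125·0.194) − 0.049 = 0.04835.
Option 2: r to a full sibling = 0.5.
Option 2: Σ r·B − C = (4·0.5·0.37) − 0.2 = 0.54.
Option 2 has the higher net inclusive-fitness payoff.

Option 2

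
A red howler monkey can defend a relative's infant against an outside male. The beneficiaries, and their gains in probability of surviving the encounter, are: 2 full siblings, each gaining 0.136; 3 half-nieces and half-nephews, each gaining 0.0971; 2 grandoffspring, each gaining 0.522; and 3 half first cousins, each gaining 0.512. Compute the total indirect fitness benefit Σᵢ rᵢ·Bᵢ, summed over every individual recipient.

0.5294125

r to a full sibling = 1/2 (full sibs share both parents — two paths of length 2: r = 2·(1/2)^2 = 1/2).
r to a half-niece or half-nephew = 1/8 (half-aunt/uncle↔niece/nephew: one path of length 3: r = (1/2)^3 = 1/8).
r to a grandoffspring = 1/4 (two parent–offspring links: r = (1/2)^2 = 1/4).
r to a half first cousin = 1/16 (half first cousins share one grandparent — one path of length 4: r = (1/2)^4 = 1/16).
Summing one r·B term per recipient: 2·0.5·0.136 + 3·0.125·0.0971 + 2·0.25·0.522 + 3·0.0625·0.512 = 0.5294125.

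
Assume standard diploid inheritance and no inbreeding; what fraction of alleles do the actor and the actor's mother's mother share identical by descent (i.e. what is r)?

Each parent–offspring link contributes a factor of 1/2, and independent paths through distinct common ancestors add.
Two parent–offspring links: r = (1/2)^2 = 1/4.

0.25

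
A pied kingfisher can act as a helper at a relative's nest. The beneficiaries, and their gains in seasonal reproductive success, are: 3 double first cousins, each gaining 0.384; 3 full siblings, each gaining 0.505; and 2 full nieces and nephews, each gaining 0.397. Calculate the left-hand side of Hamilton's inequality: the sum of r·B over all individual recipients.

1.244

r to a double first cousin = 1/4 (double first cousins share both grandparent pairs — four paths of length 4: r = 4·(1/2)^4 = 1/4).
r to a full sibling = 1/2 (full sibs share both parents — two paths of length 2: r = 2·(1/2)^2 = 1/2).
r to a full niece or nephew = 0.25 (full aunt/uncle↔niece/nephew: two paths of length 3 through the shared grandparent pair: r = 2·(1/2)^3 = 1/4).
Summing one r·B term per recipient: 3·0.25·0.384 + 3·0.5·0.505 + 2·0.25·0.397 = 1.244.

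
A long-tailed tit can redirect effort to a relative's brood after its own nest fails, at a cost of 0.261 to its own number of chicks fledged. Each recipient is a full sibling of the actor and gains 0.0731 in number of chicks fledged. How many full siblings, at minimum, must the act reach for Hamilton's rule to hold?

r to a full sibling = 0.5 (full sibs share both parents — two paths of length 2: r = 2·(1/2)^2 = 1/2).
Hamilton's rule: n·r·B > C  ⇒  n > C/(r·B) = 0.261/(0.5·0.0731) = 7.141.
The smallest integer exceeding 7.141 is 8.

8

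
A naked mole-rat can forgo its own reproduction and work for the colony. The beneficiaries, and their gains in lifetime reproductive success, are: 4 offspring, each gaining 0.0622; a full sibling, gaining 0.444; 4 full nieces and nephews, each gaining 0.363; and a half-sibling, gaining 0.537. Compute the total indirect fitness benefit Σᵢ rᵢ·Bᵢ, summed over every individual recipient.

r to an offspring = 1/2 (one parent–offspring link: r = (1/2)^1 = 1/2).
r to a full sibling = 0.5 (full sibs share both parents — two paths of length 2: r = 2·(1/2)^2 = 1/2).
r to a full niece or nephew = 1/4 (full aunt/uncle↔niece/nephew: two paths of length 3 through the shared grandparent pair: r = 2·(1/2)^3 = 1/4).
r to a half-sibling = 0.25 (half-sibs share one parent — one path of length 2: r = (1/2)^2 = 1/4).
Summing one r·B term per recipient: 4·0.5·0.0622 + 1·0.5·0.444 + 4·0.25·0.363 + 1·0.25·0.537 = 0.84365.

0.84365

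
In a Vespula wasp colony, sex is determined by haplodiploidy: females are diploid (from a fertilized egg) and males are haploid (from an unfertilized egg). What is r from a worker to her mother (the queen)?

0.5

One meiotic link between diploid queen and diploid daughter: r = 1/2.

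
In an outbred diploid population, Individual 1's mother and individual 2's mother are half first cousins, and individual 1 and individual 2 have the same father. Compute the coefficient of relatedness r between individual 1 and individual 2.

0.265625

With two independent routes of shared ancestry, r is the sum of the two contributions.
Individual 1 and individual 2 are related in two ways: half second cousins through their mothers (r = 1/64) and half-sibs through their shared father (r = 1/4).
r = 1/64 + 1/4 = 0.265625.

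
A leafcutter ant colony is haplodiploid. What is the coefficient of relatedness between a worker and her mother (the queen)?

One meiotic link between diploid queen and diploid daughter: r = 1/2.

0.5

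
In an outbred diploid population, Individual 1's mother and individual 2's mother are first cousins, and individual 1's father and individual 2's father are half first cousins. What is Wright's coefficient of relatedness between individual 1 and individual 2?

0.046875

With two independent routes of shared ancestry, r is the sum of the two contributions.
Individual 1 and individual 2 are related in two ways: second cousins through their mothers (r = 1/32) and half second cousins through their fathers (r = 1/64).
r = 1/32 + 1/64 = 0.046875.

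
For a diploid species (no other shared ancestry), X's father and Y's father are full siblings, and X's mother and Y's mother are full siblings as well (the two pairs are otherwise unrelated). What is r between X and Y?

With two independent routes of shared ancestry, r is the sum of the two contributions.
X and Y are related in two ways: first cousins through their fathers (r = 1/8) and first cousins through their mothers (r = 1/8) — i.e. double first cousins.
r = 1/8 + 1/8 = 1/4 = 0.25.

0.25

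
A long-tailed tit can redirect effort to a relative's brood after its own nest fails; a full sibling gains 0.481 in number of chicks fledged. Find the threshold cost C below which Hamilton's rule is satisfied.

0.2405

r to a full sibling = 0.5 (full sibs share both parents — two paths of length 2: r = 2·(1/2)^2 = 1/2).
Hamilton's rule: n·r·B > C, so the trait is favored while C < n·r·B = 1·0.5·0.481 = 0.2405.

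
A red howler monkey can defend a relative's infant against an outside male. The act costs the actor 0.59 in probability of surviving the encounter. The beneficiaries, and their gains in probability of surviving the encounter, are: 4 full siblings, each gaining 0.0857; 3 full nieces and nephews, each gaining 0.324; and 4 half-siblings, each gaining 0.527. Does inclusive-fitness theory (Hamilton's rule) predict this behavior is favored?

Yes

Hamilton's rule: the trait is favored when the sum of r·B over every recipient exceeds the actor's cost C.
r to a full sibling = 1/2 (full sibs share both parents — two paths of length 2: r = 2·(1/2)^2 = 1/2).
r to a full niece or nephew = 0.25 (full aunt/uncle↔niece/nephew: two paths of length 3 through the shared grandparent pair: r = 2·(1/2)^3 = 1/4).
r to a half-sibling = 1/4 (half-sibs share one parent — one path of length 2: r = (1/2)^2 = 1/4).
Summing one r·B term per recipient: 4·0.5·0.0857 + 3·0.25·0.324 + 4·0.25·0.527 = 0.9414.
0.9414 > 0.59: the indirect benefit exceeds the cost.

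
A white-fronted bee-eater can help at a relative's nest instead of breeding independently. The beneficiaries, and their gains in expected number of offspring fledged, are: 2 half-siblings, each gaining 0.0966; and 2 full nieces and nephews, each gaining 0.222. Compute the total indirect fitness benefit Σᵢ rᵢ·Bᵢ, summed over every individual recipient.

r to a half-sibling = 1/4 (half-sibs share one parent — one path of length 2: r = (1/2)^2 = 1/4).
r to a full niece or nephew = 1/4 (full aunt/uncle↔niece/nephew: two paths of length 3 through the shared grandparent pair: r = 2·(1/2)^3 = 1/4).
Summing one r·B term per recipient: 2·0.25·0.0966 + 2·0.25·0.222 = 0.1593.

0.1593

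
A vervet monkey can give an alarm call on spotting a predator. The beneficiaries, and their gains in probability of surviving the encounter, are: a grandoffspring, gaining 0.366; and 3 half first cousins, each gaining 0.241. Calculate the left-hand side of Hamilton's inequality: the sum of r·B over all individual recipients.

0.1366875

r to a grandoffspring = 0.25 (two parent–offspring links: r = (1/2)^2 = 1/4).
r to a half first cousin = 1/16 (half first cousins share one grandparent — one path of length 4: r = (1/2)^4 = 1/16).
Summing one r·B term per recipient: 1·0.25·0.366 + 3·0.0625·0.241 = 0.1366875.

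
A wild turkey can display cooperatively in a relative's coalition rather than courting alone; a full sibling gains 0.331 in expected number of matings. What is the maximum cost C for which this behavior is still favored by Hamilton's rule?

r to a full sibling = 1/2 (full sibs share both parents — two paths of length 2: r = 2·(1/2)^2 = 1/2).
Hamilton's rule: n·r·B > C, so the trait is favored while C < n·r·B = 1·0.5·0.331 = 0.1655.

0.1655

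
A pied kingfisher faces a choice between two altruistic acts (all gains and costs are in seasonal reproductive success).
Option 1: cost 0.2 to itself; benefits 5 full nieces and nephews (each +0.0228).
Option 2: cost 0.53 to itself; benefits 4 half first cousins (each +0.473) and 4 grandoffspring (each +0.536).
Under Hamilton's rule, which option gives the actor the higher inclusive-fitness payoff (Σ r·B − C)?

Option 1: r to a full niece or nephew = 0.25.
Option 1: Σ r·B − C = (5·0.25·0.0228) − 0.2 = -0.1715.
Option 2: r to a half first cousin = 0.0625.
Option 2: r to a grandoffspring = 0.25.
Option 2: Σ r·B − C = (4·0.0625·0.473 + 4·0.25·0.536) − 0.53 = 0.12425.
Option 2 has the higher net inclusive-fitness payoff.

Option 2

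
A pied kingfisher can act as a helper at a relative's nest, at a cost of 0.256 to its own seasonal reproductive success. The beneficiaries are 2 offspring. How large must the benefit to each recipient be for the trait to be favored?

r to an offspring = 0.5 (one parent–offspring link: r = (1/2)^1 = 1/2).
Hamilton's rule with n recipients of equal r: n·r·B > C, so B > C/(n·r) = 0.256/(2·0.5) = 0.256.

0.256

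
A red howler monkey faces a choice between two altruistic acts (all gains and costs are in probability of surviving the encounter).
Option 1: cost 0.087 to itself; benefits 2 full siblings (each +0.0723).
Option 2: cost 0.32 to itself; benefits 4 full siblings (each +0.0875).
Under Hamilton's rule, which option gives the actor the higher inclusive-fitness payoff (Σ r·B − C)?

Option 1

Option 1: r to a full sibling = 0.5.
Option 1: Σ r·B − C = (2·0.5·0.0723) − 0.087 = -0.0147.
Option 2: r to a full sibling = 0.5.
Option 2: Σ r·B − C = (4·0.5·0.0875) − 0.32 = -0.145.
Option 1 has the higher net inclusive-fitness payoff.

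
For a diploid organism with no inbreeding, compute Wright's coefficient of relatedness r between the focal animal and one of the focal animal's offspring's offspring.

0.25

Each parent–offspring link contributes a factor of 1/2, and independent paths through distinct common ancestors add.
Two parent–offspring links: r = (1/2)^2 = 1/4.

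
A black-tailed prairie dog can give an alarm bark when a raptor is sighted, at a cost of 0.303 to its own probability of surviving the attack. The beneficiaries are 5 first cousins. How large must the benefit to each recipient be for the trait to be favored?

0.4848

r to a first cousin = 1/8 (first cousins share one grandparent pair — two paths of length 4: r = 2·(1/2)^4 = 1/8).
Hamilton's rule with n recipients of equal r: n·r·B > C, so B > C/(n·r) = 0.303/(5·0.125) = 0.4848.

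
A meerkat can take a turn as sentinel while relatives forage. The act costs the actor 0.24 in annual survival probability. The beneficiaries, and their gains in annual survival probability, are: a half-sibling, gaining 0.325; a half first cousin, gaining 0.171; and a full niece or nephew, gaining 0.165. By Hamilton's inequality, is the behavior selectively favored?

No

Hamilton's rule: the trait is favored when the sum of r·B over every recipient exceeds the actor's cost C.
r to a half-sibling = 1/4 (half-sibs share one parent — one path of length 2: r = (1/2)^2 = 1/4).
r to a half first cousin = 1/16 (half first cousins share one grandparent — one path of length 4: r = (1/2)^4 = 1/16).
r to a full niece or nephew = 1/4 (full aunt/uncle↔niece/nephew: two paths of length 3 through the shared grandparent pair: r = 2·(1/2)^3 = 1/4).
Summing one r·B term per recipient: 1·0.25·0.325 + 1·0.0625·0.171 + 1·0.25·0.165 = 0.1331875.
0.1331875 < 0.24: the indirect benefit is less than the cost.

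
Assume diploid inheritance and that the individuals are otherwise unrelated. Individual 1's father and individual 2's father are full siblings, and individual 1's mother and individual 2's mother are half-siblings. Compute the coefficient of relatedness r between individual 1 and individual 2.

Wright's path rule: contributions from independent ancestry routes add.
Individual 1 and individual 2 are related in two ways: first cousins through their fathers (r = 1/8) and half first cousins through their mothers (r = 1/16).
r = 1/8 + 1/16 = 0.1875.

0.1875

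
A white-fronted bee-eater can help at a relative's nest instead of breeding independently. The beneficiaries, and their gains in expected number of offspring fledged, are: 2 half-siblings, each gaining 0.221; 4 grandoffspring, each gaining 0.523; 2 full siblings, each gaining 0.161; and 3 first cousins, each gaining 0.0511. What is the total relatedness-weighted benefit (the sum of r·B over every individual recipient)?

0.8136625

r to a half-sibling = 1/4 (half-sibs share one parent — one path of length 2: r = (1/2)^2 = 1/4).
r to a grandoffspring = 1/4 (two parent–offspring links: r = (1/2)^2 = 1/4).
r to a full sibling = 0.5 (full sibs share both parents — two paths of length 2: r = 2·(1/2)^2 = 1/2).
r to a first cousin = 0.125 (first cousins share one grandparent pair — two paths of length 4: r = 2·(1/2)^4 = 1/8).
Summing one r·B term per recipient: 2·0.25·0.221 + 4·0.25·0.523 + 2·0.5·0.161 + 3·0.125·0.0511 = 0.8136625.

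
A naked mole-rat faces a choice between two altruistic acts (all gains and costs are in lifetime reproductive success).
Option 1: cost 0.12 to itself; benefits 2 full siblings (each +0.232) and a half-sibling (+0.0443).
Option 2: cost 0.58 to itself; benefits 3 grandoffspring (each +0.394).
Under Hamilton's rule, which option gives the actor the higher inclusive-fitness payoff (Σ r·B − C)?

Option 1: r to a full sibling = 0.5.
Option 1: r to a half-sibling = 0.25.
Option 1: Σ r·B − C = (2·0.5·0.232 + 1·0.25·0.0443) − 0.12 = 0.123075.
Option 2: r to a grandoffspring = 0.25.
Option 2: Σ r·B − C = (3·0.25·0.394) − 0.58 = -0.2845.
Option 1 has the higher net inclusive-fitness payoff.

Option 1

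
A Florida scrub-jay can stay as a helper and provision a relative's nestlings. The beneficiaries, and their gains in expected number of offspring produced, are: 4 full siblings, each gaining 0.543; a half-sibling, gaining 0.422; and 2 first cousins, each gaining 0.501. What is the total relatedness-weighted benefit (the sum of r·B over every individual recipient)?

r to a full sibling = 0.5 (full sibs share both parents — two paths of length 2: r = 2·(1/2)^2 = 1/2).
r to a half-sibling = 1/4 (half-sibs share one parent — one path of length 2: r = (1/2)^2 = 1/4).
r to a first cousin = 1/8 (first cousins share one grandparent pair — two paths of length 4: r = 2·(1/2)^4 = 1/8).
Summing one r·B term per recipient: 4·0.5·0.543 + 1·0.25·0.422 + 2·0.125·0.501 = 1.31675.

1.31675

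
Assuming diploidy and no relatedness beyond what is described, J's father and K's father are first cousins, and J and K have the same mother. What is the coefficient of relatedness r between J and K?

0.28125

Relatedness sums over independent paths through distinct common ancestors.
J and K are related in two ways: second cousins through their fathers (r = 1/32) and half-sibs through their shared mother (r = 1/4).
r = 1/32 + 1/4 = 9/32 = 0.28125.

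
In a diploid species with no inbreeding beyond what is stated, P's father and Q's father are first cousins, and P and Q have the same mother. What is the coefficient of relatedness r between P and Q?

With two independent routes of shared ancestry, r is the sum of the two contributions.
P and Q are related in two ways: second cousins through their fathers (r = 1/32) and half-sibs through their shared mother (r = 1/4).
r = 1/32 + 1/4 = 0.28125.

0.28125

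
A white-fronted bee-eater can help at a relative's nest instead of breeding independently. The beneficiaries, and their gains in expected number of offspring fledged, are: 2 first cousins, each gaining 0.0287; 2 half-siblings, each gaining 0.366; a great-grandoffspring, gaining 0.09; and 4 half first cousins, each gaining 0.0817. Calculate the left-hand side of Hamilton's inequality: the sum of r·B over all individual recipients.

0.22185

r to a first cousin = 1/8 (first cousins share one grandparent pair — two paths of length 4: r = 2·(1/2)^4 = 1/8).
r to a half-sibling = 1/4 (half-sibs share one parent — one path of length 2: r = (1/2)^2 = 1/4).
r to a great-grandoffspring = 1/8 (three parent–offspring links: r = (1/2)^3 = 1/8).
r to a half first cousin = 1/16 (half first cousins share one grandparent — one path of length 4: r = (1/2)^4 = 1/16).
Summing one r·B term per recipient: 2·0.125·0.0287 + 2·0.25·0.366 + 1·0.125·0.09 + 4·0.0625·0.0817 = 0.22185.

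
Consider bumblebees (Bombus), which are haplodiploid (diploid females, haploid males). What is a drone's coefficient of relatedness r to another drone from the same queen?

0.5

Haploid brothers each carry a random half of the queen's diploid genome, so on average they share half: r = 1/2.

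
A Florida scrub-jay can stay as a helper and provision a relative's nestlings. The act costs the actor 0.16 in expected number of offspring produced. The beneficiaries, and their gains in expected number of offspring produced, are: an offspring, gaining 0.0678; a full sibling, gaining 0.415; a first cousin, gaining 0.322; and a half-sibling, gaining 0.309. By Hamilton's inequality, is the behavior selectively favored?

Yes

Hamilton's rule: the trait is favored when the sum of r·B over every recipient exceeds the actor's cost C.
r to an offspring = 1/2 (one parent–offspring link: r = (1/2)^1 = 1/2).
r to a full sibling = 1/2 (full sibs share both parents — two paths of length 2: r = 2·(1/2)^2 = 1/2).
r to a first cousin = 1/8 (first cousins share one grandparent pair — two paths of length 4: r = 2·(1/2)^4 = 1/8).
r to a half-sibling = 0.25 (half-sibs share one parent — one path of length 2: r = (1/2)^2 = 1/4).
Summing one r·B term per recipient: 1·0.5·0.0678 + 1·0.5·0.415 + 1·0.125·0.322 + 1·0.25·0.309 = 0.3589.
0.3589 > 0.16: the indirect benefit exceeds the cost.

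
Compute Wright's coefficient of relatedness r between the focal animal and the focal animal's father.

0.5

Each parent–offspring link contributes a factor of 1/2, and independent paths through distinct common ancestors add.
One parent–offspring link: r = (1/2)^1 = 1/2.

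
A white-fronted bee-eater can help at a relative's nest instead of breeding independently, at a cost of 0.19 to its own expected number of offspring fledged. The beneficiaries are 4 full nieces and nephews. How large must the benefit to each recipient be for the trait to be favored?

0.19

r to a full niece or nephew = 0.25 (full aunt/uncle↔niece/nephew: two paths of length 3 through the shared grandparent pair: r = 2·(1/2)^3 = 1/4).
Hamilton's rule with n recipients of equal r: n·r·B > C, so B > C/(n·r) = 0.19/(4·0.25) = 0.19.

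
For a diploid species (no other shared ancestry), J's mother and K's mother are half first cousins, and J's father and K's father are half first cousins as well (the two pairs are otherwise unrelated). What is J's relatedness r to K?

Independent pedigree routes through distinct common ancestors add.
J and K are related in two ways: half second cousins through their mothers (r = 1/64) and half second cousins through their fathers (r = 1/64).
r = 1/64 + 1/64 = 0.03125.

0.03125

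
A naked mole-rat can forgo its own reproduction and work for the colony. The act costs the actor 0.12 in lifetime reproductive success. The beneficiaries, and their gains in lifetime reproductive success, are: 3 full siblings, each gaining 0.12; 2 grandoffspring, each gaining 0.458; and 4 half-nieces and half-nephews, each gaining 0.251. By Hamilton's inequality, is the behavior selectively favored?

Yes

Hamilton's rule: the trait is favored when the sum of r·B over every recipient exceeds the actor's cost C.
r to a full sibling = 1/2 (full sibs share both parents — two paths of length 2: r = 2·(1/2)^2 = 1/2).
r to a grandoffspring = 0.25 (two parent–offspring links: r = (1/2)^2 = 1/4).
r to a half-niece or half-nephew = 1/8 (half-aunt/uncle↔niece/nephew: one path of length 3: r = (1/2)^3 = 1/8).
Summing one r·B term per recipient: 3·0.5·0.12 + 2·0.25·0.458 + 4·0.125·0.251 = 0.5345.
0.5345 > 0.12: the indirect benefit exceeds the cost.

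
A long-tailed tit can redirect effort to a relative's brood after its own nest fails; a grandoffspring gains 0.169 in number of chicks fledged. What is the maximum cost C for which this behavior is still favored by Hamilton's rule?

r to a grandoffspring = 1/4 (two parent–offspring links: r = (1/2)^2 = 1/4).
Hamilton's rule: n·r·B > C, so the trait is favored while C < n·r·B = 1·0.25·0.169 = 0.04225.

0.04225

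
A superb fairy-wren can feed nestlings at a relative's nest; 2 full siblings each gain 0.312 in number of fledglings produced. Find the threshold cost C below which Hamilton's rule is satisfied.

0.312

r to a full sibling = 1/2 (full sibs share both parents — two paths of length 2: r = 2·(1/2)^2 = 1/2).
Hamilton's rule: n·r·B > C, so the trait is favored while C < n·r·B = 2·0.5·0.312 = 0.312.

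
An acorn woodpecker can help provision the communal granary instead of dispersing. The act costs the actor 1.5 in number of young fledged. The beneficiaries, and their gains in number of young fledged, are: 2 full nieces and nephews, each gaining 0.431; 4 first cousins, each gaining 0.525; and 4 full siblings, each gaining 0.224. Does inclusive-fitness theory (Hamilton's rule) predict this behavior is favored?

Hamilton's rule: the trait is favored when the sum of r·B over every recipient exceeds the actor's cost C.
r to a full niece or nephew = 0.25 (full aunt/uncle↔niece/nephew: two paths of length 3 through the shared grandparent pair: r = 2·(1/2)^3 = 1/4).
r to a first cousin = 1/8 (first cousins share one grandparent pair — two paths of length 4: r = 2·(1/2)^4 = 1/8).
r to a full sibling = 1/2 (full sibs share both parents — two paths of length 2: r = 2·(1/2)^2 = 1/2).
Summing one r·B term per recipient: 2·0.25·0.431 + 4·0.125·0.525 + 4·0.5·0.224 = 0.926.
0.926 < 1.5: the indirect benefit is less than the cost.

No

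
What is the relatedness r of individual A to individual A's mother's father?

0.25

Each parent–offspring link contributes a factor of 1/2, and independent paths through distinct common ancestors add.
Two parent–offspring links: r = (1/2)^2 = 1/4.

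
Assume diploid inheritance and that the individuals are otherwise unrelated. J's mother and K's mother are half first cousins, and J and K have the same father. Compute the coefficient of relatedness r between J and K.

With two independent routes of shared ancestry, r is the sum of the two contributions.
J and K are related in two ways: half second cousins through their mothers (r = 1/64) and half-sibs through their shared father (r = 1/4).
r = 1/64 + 1/4 = 17/64 = 0.265625.

0.265625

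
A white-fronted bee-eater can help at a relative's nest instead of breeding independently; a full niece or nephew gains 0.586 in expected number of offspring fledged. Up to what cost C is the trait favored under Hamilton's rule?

r to a full niece or nephew = 1/4 (full aunt/uncle↔niece/nephew: two paths of length 3 through the shared grandparent pair: r = 2·(1/2)^3 = 1/4).
Hamilton's rule: n·r·B > C, so the trait is favored while C < n·r·B = 1·0.25·0.586 = 0.1465.

0.1465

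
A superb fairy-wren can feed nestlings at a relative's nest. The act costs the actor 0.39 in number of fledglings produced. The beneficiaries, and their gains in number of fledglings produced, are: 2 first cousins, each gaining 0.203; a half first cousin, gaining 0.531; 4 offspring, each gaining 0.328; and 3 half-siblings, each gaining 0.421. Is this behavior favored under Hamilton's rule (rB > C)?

Yes

Hamilton's rule: the trait is favored when the sum of r·B over every recipient exceeds the actor's cost C.
r to a first cousin = 1/8 (first cousins share one grandparent pair — two paths of length 4: r = 2·(1/2)^4 = 1/8).
r to a half first cousin = 0.0625 (half first cousins share one grandparent — one path of length 4: r = (1/2)^4 = 1/16).
r to an offspring = 1/2 (one parent–offspring link: r = (1/2)^1 = 1/2).
r to a half-sibling = 1/4 (half-sibs share one parent — one path of length 2: r = (1/2)^2 = 1/4).
Summing one r·B term per recipient: 2·0.125·0.203 + 1·0.0625·0.531 + 4·0.5·0.328 + 3·0.25·0.421 = 1.0556875.
1.0556875 > 0.39: the indirect benefit exceeds the cost.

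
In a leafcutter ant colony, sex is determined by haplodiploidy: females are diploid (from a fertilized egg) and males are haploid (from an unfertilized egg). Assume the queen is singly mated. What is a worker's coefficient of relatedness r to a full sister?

0.75

Haplodiploid full sisters inherit their father's entire haploid genome identically (contributing 1/2) and on average half of their mother's contribution (1/2 · 1/2 = 1/4); r = 1/2 + 1/4 = 3/4.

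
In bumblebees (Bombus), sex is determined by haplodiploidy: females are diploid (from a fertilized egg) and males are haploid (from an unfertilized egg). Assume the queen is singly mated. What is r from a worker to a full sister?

0.75

Haplodiploid full sisters inherit their father's entire haploid genome identically (contributing 1/2) and on average half of their mother's contribution (1/2 · 1/2 = 1/4); r = 1/2 + 1/4 = 3/4.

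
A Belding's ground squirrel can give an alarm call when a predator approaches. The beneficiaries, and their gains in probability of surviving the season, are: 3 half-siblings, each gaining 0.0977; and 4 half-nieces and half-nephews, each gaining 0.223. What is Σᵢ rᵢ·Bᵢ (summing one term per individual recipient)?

0.184775

r to a half-sibling = 0.25 (half-sibs share one parent — one path of length 2: r = (1/2)^2 = 1/4).
r to a half-niece or half-nephew = 0.125 (half-aunt/uncle↔niece/nephew: one path of length 3: r = (1/2)^3 = 1/8).
Summing one r·B term per recipient: 3·0.25·0.0977 + 4·0.125·0.223 = 0.184775.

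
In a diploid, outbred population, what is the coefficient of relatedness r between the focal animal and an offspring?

One parent–offspring link: r = (1/2)^1 = 1/2.

0.5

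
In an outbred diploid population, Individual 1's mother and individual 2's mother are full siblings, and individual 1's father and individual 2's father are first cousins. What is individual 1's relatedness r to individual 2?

0.15625

Independent pedigree routes through distinct common ancestors add.
Individual 1 and individual 2 are related in two ways: first cousins through their mothers (r = 1/8) and second cousins through their fathers (r = 1/32).
r = 1/8 + 1/32 = 0.15625.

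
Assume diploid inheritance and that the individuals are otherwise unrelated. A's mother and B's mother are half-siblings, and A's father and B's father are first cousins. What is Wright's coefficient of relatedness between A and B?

0.09375

Relatedness sums over independent paths through distinct common ancestors.
A and B are related in two ways: half first cousins through their mothers (r = 1/16) and second cousins through their fathers (r = 1/32).
r = 1/16 + 1/32 = 0.09375.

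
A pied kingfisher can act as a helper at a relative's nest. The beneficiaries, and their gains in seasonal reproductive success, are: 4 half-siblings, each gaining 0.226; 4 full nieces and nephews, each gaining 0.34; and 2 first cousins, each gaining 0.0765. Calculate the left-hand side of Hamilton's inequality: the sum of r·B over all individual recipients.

0.585125

r to a half-sibling = 1/4 (half-sibs share one parent — one path of length 2: r = (1/2)^2 = 1/4).
r to a full niece or nephew = 0.25 (full aunt/uncle↔niece/nephew: two paths of length 3 through the shared grandparent pair: r = 2·(1/2)^3 = 1/4).
r to a first cousin = 0.125 (first cousins share one grandparent pair — two paths of length 4: r = 2·(1/2)^4 = 1/8).
Summing one r·B term per recipient: 4·0.25·0.226 + 4·0.25·0.34 + 2·0.125·0.0765 = 0.585125.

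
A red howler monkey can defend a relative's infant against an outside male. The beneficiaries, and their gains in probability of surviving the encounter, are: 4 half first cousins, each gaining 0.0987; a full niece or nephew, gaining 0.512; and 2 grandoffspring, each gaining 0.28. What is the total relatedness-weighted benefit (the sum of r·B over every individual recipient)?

0.292675

r to a half first cousin = 1/16 (half first cousins share one grandparent — one path of length 4: r = (1/2)^4 = 1/16).
r to a full niece or nephew = 0.25 (full aunt/uncle↔niece/nephew: two paths of length 3 through the shared grandparent pair: r = 2·(1/2)^3 = 1/4).
r to a grandoffspring = 1/4 (two parent–offspring links: r = (1/2)^2 = 1/4).
Summing one r·B term per recipient: 4·0.0625·0.0987 + 1·0.25·0.512 + 2·0.25·0.28 = 0.292675.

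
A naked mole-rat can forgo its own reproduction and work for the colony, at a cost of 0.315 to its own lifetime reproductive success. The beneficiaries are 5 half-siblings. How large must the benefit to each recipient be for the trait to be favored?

0.252

r to a half-sibling = 1/4 (half-sibs share one parent — one path of length 2: r = (1/2)^2 = 1/4).
Hamilton's rule with n recipients of equal r: n·r·B > C, so B > C/(n·r) = 0.315/(5·0.25) = 0.252.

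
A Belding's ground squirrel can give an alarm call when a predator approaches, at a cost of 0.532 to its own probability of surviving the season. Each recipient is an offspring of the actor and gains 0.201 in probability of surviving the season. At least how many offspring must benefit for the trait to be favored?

r to an offspring = 0.5 (one parent–offspring link: r = (1/2)^1 = 1/2).
Hamilton's rule: n·r·B > C  ⇒  n > C/(r·B) = 0.532/(0.5·0.201) = 5.294.
The smallest integer exceeding 5.294 is 6.

6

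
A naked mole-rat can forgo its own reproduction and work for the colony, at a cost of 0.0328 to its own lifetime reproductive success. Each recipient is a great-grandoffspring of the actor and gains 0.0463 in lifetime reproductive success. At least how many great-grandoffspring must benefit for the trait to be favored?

6

r to a great-grandoffspring = 1/8 (three parent–offspring links: r = (1/2)^3 = 1/8).
Hamilton's rule: n·r·B > C  ⇒  n > C/(r·B) = 0.0328/(0.125·0.0463) = 5.667.
The smallest integer exceeding 5.667 is 6.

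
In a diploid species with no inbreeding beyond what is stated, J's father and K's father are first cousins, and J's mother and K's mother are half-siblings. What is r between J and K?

0.09375

With two independent routes of shared ancestry, r is the sum of the two contributions.
J and K are related in two ways: second cousins through their fathers (r = 1/32) and half first cousins through their mothers (r = 1/16).
r = 1/32 + 1/16 = 3/32 = 0.09375.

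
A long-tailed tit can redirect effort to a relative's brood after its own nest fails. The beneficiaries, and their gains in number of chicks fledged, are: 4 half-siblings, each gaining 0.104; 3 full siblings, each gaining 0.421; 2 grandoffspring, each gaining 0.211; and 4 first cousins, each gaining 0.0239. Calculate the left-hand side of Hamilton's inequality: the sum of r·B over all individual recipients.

0.85295

r to a half-sibling = 0.25 (half-sibs share one parent — one path of length 2: r = (1/2)^2 = 1/4).
r to a full sibling = 0.5 (full sibs share both parents — two paths of length 2: r = 2·(1/2)^2 = 1/2).
r to a grandoffspring = 1/4 (two parent–offspring links: r = (1/2)^2 = 1/4).
r to a first cousin = 0.125 (first cousins share one grandparent pair — two paths of length 4: r = 2·(1/2)^4 = 1/8).
Summing one r·B term per recipient: 4·0.25·0.104 + 3·0.5·0.421 + 2·0.25·0.211 + 4·0.125·0.0239 = 0.85295.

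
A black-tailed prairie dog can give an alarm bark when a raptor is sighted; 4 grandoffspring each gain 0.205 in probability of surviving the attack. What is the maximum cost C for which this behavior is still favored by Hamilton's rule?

r to a grandoffspring = 1/4 (two parent–offspring links: r = (1/2)^2 = 1/4).
Hamilton's rule: n·r·B > C, so the trait is favored while C < n·r·B = 4·0.25·0.205 = 0.205.

0.205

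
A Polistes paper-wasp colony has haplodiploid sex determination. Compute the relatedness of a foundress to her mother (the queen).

0.5

One meiotic link between diploid queen and diploid daughter: r = 1/2.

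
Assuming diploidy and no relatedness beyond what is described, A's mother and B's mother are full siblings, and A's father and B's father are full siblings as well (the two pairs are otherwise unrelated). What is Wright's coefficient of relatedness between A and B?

Wright's path rule: contributions from independent ancestry routes add.
A and B are related in two ways: first cousins through their mothers (r = 1/8) and first cousins through their fathers (r = 1/8) — i.e. double first cousins.
r = 1/8 + 1/8 = 1/4 = 0.25.

0.25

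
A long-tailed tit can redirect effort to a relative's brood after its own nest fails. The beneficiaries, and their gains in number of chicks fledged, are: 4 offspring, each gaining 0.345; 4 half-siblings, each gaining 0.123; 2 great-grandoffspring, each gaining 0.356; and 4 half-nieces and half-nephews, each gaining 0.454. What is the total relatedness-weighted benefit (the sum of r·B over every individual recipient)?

r to an offspring = 1/2 (one parent–offspring link: r = (1/2)^1 = 1/2).
r to a half-sibling = 0.25 (half-sibs share one parent — one path of length 2: r = (1/2)^2 = 1/4).
r to a great-grandoffspring = 0.125 (three parent–offspring links: r = (1/2)^3 = 1/8).
r to a half-niece or half-nephew = 0.125 (half-aunt/uncle↔niece/nephew: one path of length 3: r = (1/2)^3 = 1/8).
Summing one r·B term per recipient: 4·0.5·0.345 + 4·0.25·0.123 + 2·0.125·0.356 + 4·0.125·0.454 = 1.129.

1.129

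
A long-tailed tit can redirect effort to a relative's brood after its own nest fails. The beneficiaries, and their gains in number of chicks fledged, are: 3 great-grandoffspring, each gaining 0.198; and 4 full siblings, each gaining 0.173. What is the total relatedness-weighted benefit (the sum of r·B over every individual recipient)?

0.42025

r to a great-grandoffspring = 1/8 (three parent–offspring links: r = (1/2)^3 = 1/8).
r to a full sibling = 1/2 (full sibs share both parents — two paths of length 2: r = 2·(1/2)^2 = 1/2).
Summing one r·B term per recipient: 3·0.125·0.198 + 4·0.5·0.173 = 0.42025.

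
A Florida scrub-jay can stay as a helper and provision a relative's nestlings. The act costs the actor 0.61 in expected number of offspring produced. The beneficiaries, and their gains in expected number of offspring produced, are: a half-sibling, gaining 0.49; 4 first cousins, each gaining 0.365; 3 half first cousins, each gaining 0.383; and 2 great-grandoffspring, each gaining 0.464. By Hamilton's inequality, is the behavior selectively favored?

No

Hamilton's rule: the trait is favored when the sum of r·B over every recipient exceeds the actor's cost C.
r to a half-sibling = 0.25 (half-sibs share one parent — one path of length 2: r = (1/2)^2 = 1/4).
r to a first cousin = 1/8 (first cousins share one grandparent pair — two paths of length 4: r = 2·(1/2)^4 = 1/8).
r to a half first cousin = 0.0625 (half first cousins share one grandparent — one path of length 4: r = (1/2)^4 = 1/16).
r to a great-grandoffspring = 0.125 (three parent–offspring links: r = (1/2)^3 = 1/8).
Summing one r·B term per recipient: 1·0.25·0.49 + 4·0.125·0.365 + 3·0.0625·0.383 + 2·0.125·0.464 = 0.4928125.
0.4928125 < 0.61: the indirect benefit is less than the cost.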